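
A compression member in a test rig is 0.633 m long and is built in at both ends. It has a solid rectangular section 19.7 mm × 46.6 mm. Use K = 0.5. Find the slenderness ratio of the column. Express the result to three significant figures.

λ ≈ 55.7

For a rectangle r_min = b/√12 = 19.7/√12 = 5.687 mm
L_e = K·L = 0.5 × 0.633 m = 0.3165 m = 316.50 mm
λ = L_e / r_min = 316.50 / 5.687 = 55.7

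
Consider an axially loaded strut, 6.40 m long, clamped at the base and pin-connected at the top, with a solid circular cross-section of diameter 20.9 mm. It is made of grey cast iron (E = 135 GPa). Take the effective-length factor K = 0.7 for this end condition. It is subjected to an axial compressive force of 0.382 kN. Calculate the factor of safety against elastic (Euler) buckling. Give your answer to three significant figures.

I = πd⁴/64 = π×20.9⁴/64 = 9.366×10^3 mm⁴
I = 9.366×10^3 mm⁴ = 9.366×10^-9 m⁴
Effective length L_e = K·L = 0.7 × 6.40 = 4.480 m
P_cr = π²EI / L_e² = π² × 135×10⁹ × 9.366×10^-9 / 4.480² = 621.8 N
Factor of safety n = P_cr / P = 0.62177 / 0.382 = 1.63

n ≈ 1.63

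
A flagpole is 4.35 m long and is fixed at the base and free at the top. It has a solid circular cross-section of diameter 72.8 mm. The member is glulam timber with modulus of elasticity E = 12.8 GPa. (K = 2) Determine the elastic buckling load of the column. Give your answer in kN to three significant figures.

P_cr ≈ 2.30 kN

I = πd⁴/64 = π×72.8⁴/64 = 1.379×10^6 mm⁴
I = 1.379×10^6 mm⁴ = 1.379×10^-6 m⁴
Effective length L_e = K·L = 2 × 4.35 = 8.700 m
P_cr = π²EI / L_e² = π² × 12.8×10⁹ × 1.379×10^-6 / 8.700² = 2.301×10^3 N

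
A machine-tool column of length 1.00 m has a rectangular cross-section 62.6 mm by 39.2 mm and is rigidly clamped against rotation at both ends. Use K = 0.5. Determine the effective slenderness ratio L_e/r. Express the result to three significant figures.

λ ≈ 44.2

Buckling occurs about the weak axis: I_min = h·b³/12 with b = 39.2 mm (the shorter side).
I_min = 62.6×39.2³/12 = 3.142×10^5 mm⁴
A = 2.454×10^3 mm²;  r_min = √(I/A) = √(3.142×10^5/2.454×10^3) = 11.32 mm
L_e = K·L = 0.5 × 1.00 m = 0.5000 m = 500.00 mm
λ = L_e / r_min = 500.00 / 11.32 = 44.2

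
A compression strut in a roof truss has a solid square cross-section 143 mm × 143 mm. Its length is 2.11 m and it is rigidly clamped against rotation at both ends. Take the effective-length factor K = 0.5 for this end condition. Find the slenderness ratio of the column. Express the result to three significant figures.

For a square r = a/√12 = 143/√12 = 41.28 mm
L_e = K·L = 0.5 × 2.11 m = 1.055 m = 1055.0 mm
λ = L_e / r_min = 1055.0 / 41.28 = 25.6

λ ≈ 25.6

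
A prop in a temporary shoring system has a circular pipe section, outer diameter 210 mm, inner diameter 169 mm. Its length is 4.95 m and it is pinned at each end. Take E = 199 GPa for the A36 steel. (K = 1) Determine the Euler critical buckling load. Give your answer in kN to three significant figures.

P_cr ≈ 4440 kN

d_o = 210 mm, d_i = 169 mm
I = π(d_o⁴ − d_i⁴)/64 = π(210⁴ − 169.0⁴)/64 = 5.542×10^7 mm⁴
I = 5.542×10^7 mm⁴ = 5.542×10^-5 m⁴
Effective length L_e = K·L = 1 × 4.95 = 4.950 m
P_cr = π²EI / L_e² = π² × 199×10⁹ × 5.542×10^-5 / 4.950² = 4.443×10^6 N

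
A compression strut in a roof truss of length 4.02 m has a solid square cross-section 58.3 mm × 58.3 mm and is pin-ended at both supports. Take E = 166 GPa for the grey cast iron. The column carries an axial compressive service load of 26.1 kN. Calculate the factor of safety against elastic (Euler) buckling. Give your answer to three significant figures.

n ≈ 3.74

I = a⁴/12 = 58.3⁴/12 = 9.627×10^5 mm⁴
I = 9.627×10^5 mm⁴ = 9.627×10^-7 m⁴
Effective length L_e = K·L = 1 × 4.02 = 4.020 m
P_cr = π²EI / L_e² = π² × 166×10⁹ × 9.627×10^-7 / 4.020² = 9.760×10^4 N
Factor of safety n = P_cr / P = 97.600 / 26.1 = 3.74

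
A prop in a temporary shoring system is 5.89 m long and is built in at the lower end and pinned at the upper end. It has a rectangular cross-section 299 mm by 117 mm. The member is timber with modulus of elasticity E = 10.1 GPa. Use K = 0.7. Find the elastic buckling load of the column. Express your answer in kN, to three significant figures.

P_cr ≈ 234 kN

Buckling occurs about the weak axis: I_min = h·b³/12 with b = 117 mm (the shorter side).
I_min = 299×117³/12 = 3.991×10^7 mm⁴
I = 3.991×10^7 mm⁴ = 3.991×10^-5 m⁴
Effective length L_e = K·L = 0.7 × 5.89 = 4.123 m
P_cr = π²EI / L_e² = π² × 10.1×10⁹ × 3.991×10^-5 / 4.123² = 2.340×10^5 N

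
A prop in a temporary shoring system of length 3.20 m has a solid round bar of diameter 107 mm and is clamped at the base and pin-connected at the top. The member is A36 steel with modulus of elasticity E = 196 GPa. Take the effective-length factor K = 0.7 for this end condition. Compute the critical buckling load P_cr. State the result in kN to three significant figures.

P_cr ≈ 2480 kN

I = πd⁴/64 = π×107⁴/64 = 6.434×10^6 mm⁴
I = 6.434×10^6 mm⁴ = 6.434×10^-6 m⁴
Effective length L_e = K·L = 0.7 × 3.20 = 2.240 m
P_cr = π²EI / L_e² = π² × 196×10⁹ × 6.434×10^-6 / 2.240² = 2.481×10^6 N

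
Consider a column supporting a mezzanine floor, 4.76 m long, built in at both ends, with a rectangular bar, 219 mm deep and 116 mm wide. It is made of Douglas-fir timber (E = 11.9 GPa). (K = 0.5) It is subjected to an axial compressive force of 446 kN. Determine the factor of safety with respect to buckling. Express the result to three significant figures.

Buckling occurs about the weak axis: I_min = h·b³/12 with b = 116 mm (the shorter side).
I_min = 219×116³/12 = 2.849×10^7 mm⁴
I = 2.849×10^7 mm⁴ = 2.849×10^-5 m⁴
Effective length L_e = K·L = 0.5 × 4.76 = 2.380 m
P_cr = π²EI / L_e² = π² × 11.9×10⁹ × 2.849×10^-5 / 2.380² = 5.906×10^5 N
Factor of safety n = P_cr / P = 590.65 / 446 = 1.32

n ≈ 1.32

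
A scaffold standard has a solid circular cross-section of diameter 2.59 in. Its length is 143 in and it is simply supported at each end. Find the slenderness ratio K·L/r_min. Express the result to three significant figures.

For a solid circle r = d/4 = 2.59/4 = 0.6475 in
L_e = K·L = 1 × 143 = 143.0 in
λ = L_e / r_min = 143.00 / 0.6475 = 221

λ ≈ 221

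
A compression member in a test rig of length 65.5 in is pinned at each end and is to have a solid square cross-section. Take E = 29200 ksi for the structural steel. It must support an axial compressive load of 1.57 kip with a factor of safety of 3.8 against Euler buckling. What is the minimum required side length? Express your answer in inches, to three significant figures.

a ≈ 1.02 in

Required P_cr = n·P = 3.8 × 1.57 = 5.966 kip
L_e = K·L = 1 × 65.5 = 65.50 in
Required I = P_cr·L_e²/(π²E) = 5.966×10^3 × 65.50² / (π² × 2.92×10^7) = 8.881×10^-2 in⁴
Solid square: I = a⁴/12  ⇒  a = (12I)^(1/4) = (12×8.881×10^-2)^(1/4) = 1.02 in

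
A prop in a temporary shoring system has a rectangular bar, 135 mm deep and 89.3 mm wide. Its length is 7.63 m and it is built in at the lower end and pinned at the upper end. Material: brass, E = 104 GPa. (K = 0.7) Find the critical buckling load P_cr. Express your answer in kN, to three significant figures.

P_cr ≈ 288 kN

Buckling occurs about the weak axis: I_min = h·b³/12 with b = 89.3 mm (the shorter side).
I_min = 135×89.3³/12 = 8.011×10^6 mm⁴
I = 8.011×10^6 mm⁴ = 8.011×10^-6 m⁴
Effective length L_e = K·L = 0.7 × 7.63 = 5.341 m
P_cr = π²EI / L_e² = π² × 104×10⁹ × 8.011×10^-6 / 5.341² = 2.883×10^5 N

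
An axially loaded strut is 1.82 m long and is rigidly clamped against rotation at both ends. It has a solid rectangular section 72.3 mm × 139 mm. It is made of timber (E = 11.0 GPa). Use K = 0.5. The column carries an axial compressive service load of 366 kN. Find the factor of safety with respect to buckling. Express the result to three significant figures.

n ≈ 1.57

Buckling occurs about the weak axis: I_min = h·b³/12 with b = 72.3 mm (the shorter side).
I_min = 139×72.3³/12 = 4.378×10^6 mm⁴
I = 4.378×10^6 mm⁴ = 4.378×10^-6 m⁴
Effective length L_e = K·L = 0.5 × 1.82 = 0.9100 m
P_cr = π²EI / L_e² = π² × 11.0×10⁹ × 4.378×10^-6 / 0.9100² = 5.739×10^5 N
Factor of safety n = P_cr / P = 573.93 / 366 = 1.57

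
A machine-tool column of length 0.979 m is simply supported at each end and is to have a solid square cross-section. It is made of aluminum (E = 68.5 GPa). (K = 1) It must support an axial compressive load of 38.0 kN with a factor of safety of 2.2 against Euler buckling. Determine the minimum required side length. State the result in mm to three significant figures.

a ≈ 34.5 mm

Required P_cr = n·P = 2.2 × 38.0 = 83.60 kN
L_e = K·L = 1 × 0.979 = 0.9790 m
Required I = P_cr·L_e²/(π²E) = 8.360×10^4 × 0.9790² / (π² × 6.85×10^10) = 1.185×10^-7 m⁴
I_req = 1.185×10^5 mm⁴
Solid square: I = a⁴/12  ⇒  a = (12I)^(1/4) = (12×1.185×10^5)^(1/4) = 34.5 mm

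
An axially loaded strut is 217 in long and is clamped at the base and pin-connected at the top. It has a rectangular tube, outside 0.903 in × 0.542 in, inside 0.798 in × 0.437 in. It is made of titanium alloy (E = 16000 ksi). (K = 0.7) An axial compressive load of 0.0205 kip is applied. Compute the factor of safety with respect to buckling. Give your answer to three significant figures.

n ≈ 2.15

Weak-axis I_min = (h_o·b_o³ − h_i·b_i³)/12 with b_o = 0.542, b_i = 0.4370 in (shorter outer/inner sides).
I_min = (0.903×0.542³ − 0.7980×0.4370³)/12 = 6.432×10^-3 in⁴
Effective length L_e = K·L = 0.7 × 217 = 151.9 in
P_cr = π²EI / L_e² = π² × 16000×10³ × 6.432×10^-3 / 151.9² = 44.02 lb
Factor of safety n = P_cr / P = 0.044018 / 0.0205 = 2.15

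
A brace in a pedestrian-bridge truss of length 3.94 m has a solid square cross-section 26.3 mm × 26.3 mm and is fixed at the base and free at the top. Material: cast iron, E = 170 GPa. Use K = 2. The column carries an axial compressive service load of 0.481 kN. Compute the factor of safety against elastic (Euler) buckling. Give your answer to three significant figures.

I = a⁴/12 = 26.3⁴/12 = 3.987×10^4 mm⁴
I = 3.987×10^4 mm⁴ = 3.987×10^-8 m⁴
Effective length L_e = K·L = 2 × 3.94 = 7.880 m
P_cr = π²EI / L_e² = π² × 170×10⁹ × 3.987×10^-8 / 7.880² = 1.077×10^3 N
Factor of safety n = P_cr / P = 1.0773 / 0.481 = 2.24

n ≈ 2.24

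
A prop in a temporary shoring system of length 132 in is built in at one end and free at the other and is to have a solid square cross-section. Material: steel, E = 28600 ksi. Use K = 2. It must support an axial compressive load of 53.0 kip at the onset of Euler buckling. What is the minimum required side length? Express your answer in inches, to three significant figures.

L_e = K·L = 2 × 132 = 264.0 in
Required I = P_cr·L_e²/(π²E) = 5.300×10^4 × 264.0² / (π² × 2.86×10^7) = 13.09 in⁴
Solid square: I = a⁴/12  ⇒  a = (12I)^(1/4) = (12×13.09)^(1/4) = 3.54 in

a ≈ 3.54 in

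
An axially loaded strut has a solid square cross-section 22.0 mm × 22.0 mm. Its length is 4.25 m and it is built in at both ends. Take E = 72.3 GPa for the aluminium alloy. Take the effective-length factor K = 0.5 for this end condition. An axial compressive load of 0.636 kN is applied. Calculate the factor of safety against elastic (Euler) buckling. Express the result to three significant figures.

I = a⁴/12 = 22.0⁴/12 = 1.952×10^4 mm⁴
I = 1.952×10^4 mm⁴ = 1.952×10^-8 m⁴
Effective length L_e = K·L = 0.5 × 4.25 = 2.125 m
P_cr = π²EI / L_e² = π² × 72.3×10⁹ × 1.952×10^-8 / 2.125² = 3.085×10^3 N
Factor of safety n = P_cr / P = 3.0848 / 0.636 = 4.85

n ≈ 4.85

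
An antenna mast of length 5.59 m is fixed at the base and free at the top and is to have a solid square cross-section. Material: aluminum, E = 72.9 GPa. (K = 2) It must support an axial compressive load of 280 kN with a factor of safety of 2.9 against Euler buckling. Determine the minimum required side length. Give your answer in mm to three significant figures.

Required P_cr = n·P = 2.9 × 280 = 812.0 kN
L_e = K·L = 2 × 5.59 = 11.18 m
Required I = P_cr·L_e²/(π²E) = 8.120×10^5 × 11.18² / (π² × 7.29×10^10) = 1.411×10^-4 m⁴
I_req = 1.411×10^8 mm⁴
Solid square: I = a⁴/12  ⇒  a = (12I)^(1/4) = (12×1.411×10^8)^(1/4) = 203 mm

a ≈ 203 mm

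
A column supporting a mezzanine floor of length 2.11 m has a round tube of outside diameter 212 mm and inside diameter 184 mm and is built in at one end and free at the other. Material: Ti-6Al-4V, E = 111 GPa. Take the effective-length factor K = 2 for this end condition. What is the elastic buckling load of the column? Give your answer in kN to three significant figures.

d_o = 212 mm, d_i = 184 mm
I = π(d_o⁴ − d_i⁴)/64 = π(212⁴ − 184.0⁴)/64 = 4.289×10^7 mm⁴
I = 4.289×10^7 mm⁴ = 4.289×10^-5 m⁴
Effective length L_e = K·L = 2 × 2.11 = 4.220 m
P_cr = π²EI / L_e² = π² × 111×10⁹ × 4.289×10^-5 / 4.220² = 2.638×10^6 N

P_cr ≈ 2640 kN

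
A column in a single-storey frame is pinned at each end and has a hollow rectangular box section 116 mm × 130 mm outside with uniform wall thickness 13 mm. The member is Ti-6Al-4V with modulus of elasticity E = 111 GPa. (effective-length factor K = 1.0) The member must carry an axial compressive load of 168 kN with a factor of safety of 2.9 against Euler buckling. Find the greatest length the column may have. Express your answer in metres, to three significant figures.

Inner dimensions: h_i = 130 − 2×13 = 104.0 mm, b_i = 116 − 2×13 = 90.00 mm
Weak-axis I_min = (h_o·b_o³ − h_i·b_i³)/12 with b_o = 116, b_i = 90.00 mm (shorter outer/inner sides).
I_min = (130×116³ − 104.0×90.00³)/12 = 1.059×10^7 mm⁴
I = 1.059×10^-5 m⁴
Required critical load P_cr = n·P = 2.9 × 168 = 487.2 kN = 4.872×10^5 N
From P_cr = π²EI/(K·L)²:  L = (1/K)·√(π²EI/P_cr) = (1/1)·√(π²×1.11×10^11×1.059×10^-5/4.872×10^5)
L = 4.88 m

L_max ≈ 4.88 m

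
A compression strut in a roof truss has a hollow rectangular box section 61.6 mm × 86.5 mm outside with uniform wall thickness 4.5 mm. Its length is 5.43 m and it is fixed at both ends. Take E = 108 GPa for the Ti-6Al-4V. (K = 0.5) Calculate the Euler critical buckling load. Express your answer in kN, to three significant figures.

P_cr ≈ 108 kN

Inner dimensions: h_i = 86.5 − 2×4.5 = 77.50 mm, b_i = 61.6 − 2×4.5 = 52.60 mm
Weak-axis I_min = (h_o·b_o³ − h_i·b_i³)/12 with b_o = 61.6, b_i = 52.60 mm (shorter outer/inner sides).
I_min = (86.5×61.6³ − 77.50×52.60³)/12 = 7.450×10^5 mm⁴
I = 7.450×10^5 mm⁴ = 7.450×10^-7 m⁴
Effective length L_e = K·L = 0.5 × 5.43 = 2.715 m
P_cr = π²EI / L_e² = π² × 108×10⁹ × 7.450×10^-7 / 2.715² = 1.077×10^5 N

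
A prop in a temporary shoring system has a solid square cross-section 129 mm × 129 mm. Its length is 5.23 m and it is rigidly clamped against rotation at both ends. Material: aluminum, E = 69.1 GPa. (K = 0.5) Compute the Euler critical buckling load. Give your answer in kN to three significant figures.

P_cr ≈ 2300 kN

I = a⁴/12 = 129⁴/12 = 2.308×10^7 mm⁴
I = 2.308×10^7 mm⁴ = 2.308×10^-5 m⁴
Effective length L_e = K·L = 0.5 × 5.23 = 2.615 m
P_cr = π²EI / L_e² = π² × 69.1×10⁹ × 2.308×10^-5 / 2.615² = 2.302×10^6 N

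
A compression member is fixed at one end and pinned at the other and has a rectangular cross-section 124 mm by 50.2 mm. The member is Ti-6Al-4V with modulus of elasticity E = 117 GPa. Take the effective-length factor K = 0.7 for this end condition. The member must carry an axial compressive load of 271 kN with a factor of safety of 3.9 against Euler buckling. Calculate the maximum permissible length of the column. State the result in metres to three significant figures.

L_max ≈ 1.71 m

Buckling occurs about the weak axis: I_min = h·b³/12 with b = 50.2 mm (the shorter side).
I_min = 124×50.2³/12 = 1.307×10^6 mm⁴
I = 1.307×10^-6 m⁴
Required critical load P_cr = n·P = 3.9 × 271 = 1057 kN = 1.057×10^6 N
From P_cr = π²EI/(K·L)²:  L = (1/K)·√(π²EI/P_cr) = (1/0.7)·√(π²×1.17×10^11×1.307×10^-6/1.057×10^6)
L = 1.71 m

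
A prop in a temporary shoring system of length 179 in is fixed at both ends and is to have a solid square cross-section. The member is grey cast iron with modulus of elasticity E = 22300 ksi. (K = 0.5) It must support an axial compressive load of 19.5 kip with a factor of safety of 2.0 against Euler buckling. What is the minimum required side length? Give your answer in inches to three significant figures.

a ≈ 2.03 in

Required P_cr = n·P = 2.0 × 19.5 = 39.00 kip
L_e = K·L = 0.5 × 179 = 89.50 in
Required I = P_cr·L_e²/(π²E) = 3.900×10^4 × 89.50² / (π² × 2.23×10^7) = 1.419 in⁴
Solid square: I = a⁴/12  ⇒  a = (12I)^(1/4) = (12×1.419)^(1/4) = 2.03 in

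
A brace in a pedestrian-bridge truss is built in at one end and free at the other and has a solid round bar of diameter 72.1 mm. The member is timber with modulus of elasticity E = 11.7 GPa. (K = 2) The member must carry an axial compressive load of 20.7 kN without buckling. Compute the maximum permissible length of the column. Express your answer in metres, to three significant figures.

L_max ≈ 1.36 m

I = πd⁴/64 = π×72.1⁴/64 = 1.327×10^6 mm⁴
I = 1.327×10^-6 m⁴
At the buckling limit P_cr = P = 2.070×10^4 N
From P_cr = π²EI/(K·L)²:  L = (1/K)·√(π²EI/P_cr) = (1/2)·√(π²×1.17×10^10×1.327×10^-6/2.070×10^4)
L = 1.36 m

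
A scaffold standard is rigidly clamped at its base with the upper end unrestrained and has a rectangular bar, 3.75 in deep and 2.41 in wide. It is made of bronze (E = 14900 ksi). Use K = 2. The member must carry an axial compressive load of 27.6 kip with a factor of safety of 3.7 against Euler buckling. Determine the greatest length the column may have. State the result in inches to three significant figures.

Buckling occurs about the weak axis: I_min = h·b³/12 with b = 2.41 in (the shorter side).
I_min = 3.75×2.41³/12 = 4.374 in⁴
Required critical load P_cr = n·P = 3.7 × 27.6 = 102.1 kip = 1.021×10^5 lb
From P_cr = π²EI/(K·L)²:  L = (1/K)·√(π²EI/P_cr) = (1/2)·√(π²×1.49×10^7×4.374/1.021×10^5)
L = 39.7 in

L_max ≈ 39.7 in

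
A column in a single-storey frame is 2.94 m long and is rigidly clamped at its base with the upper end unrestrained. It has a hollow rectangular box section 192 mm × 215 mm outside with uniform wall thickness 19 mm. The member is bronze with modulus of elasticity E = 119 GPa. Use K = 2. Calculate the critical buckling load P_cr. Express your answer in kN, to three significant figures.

Inner dimensions: h_i = 215 − 2×19 = 177.0 mm, b_i = 192 − 2×19 = 154.0 mm
Weak-axis I_min = (h_o·b_o³ − h_i·b_i³)/12 with b_o = 192, b_i = 154.0 mm (shorter outer/inner sides).
I_min = (215×192³ − 177.0×154.0³)/12 = 7.294×10^7 mm⁴
I = 7.294×10^7 mm⁴ = 7.294×10^-5 m⁴
Effective length L_e = K·L = 2 × 2.94 = 5.880 m
P_cr = π²EI / L_e² = π² × 119×10⁹ × 7.294×10^-5 / 5.880² = 2.478×10^6 N

P_cr ≈ 2480 kN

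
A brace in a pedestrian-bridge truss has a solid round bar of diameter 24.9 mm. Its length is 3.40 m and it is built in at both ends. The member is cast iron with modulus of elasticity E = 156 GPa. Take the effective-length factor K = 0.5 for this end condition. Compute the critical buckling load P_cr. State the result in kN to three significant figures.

P_cr ≈ 10.1 kN

I = πd⁴/64 = π×24.9⁴/64 = 1.887×10^4 mm⁴
I = 1.887×10^4 mm⁴ = 1.887×10^-8 m⁴
Effective length L_e = K·L = 0.5 × 3.40 = 1.700 m
P_cr = π²EI / L_e² = π² × 156×10⁹ × 1.887×10^-8 / 1.700² = 1.005×10^4 N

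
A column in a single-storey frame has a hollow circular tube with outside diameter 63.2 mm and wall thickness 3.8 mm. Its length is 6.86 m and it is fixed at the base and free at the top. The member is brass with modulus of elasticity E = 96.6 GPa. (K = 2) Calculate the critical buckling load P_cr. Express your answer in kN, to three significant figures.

P_cr ≈ 1.59 kN

Inner diameter d_i = 63.2 − 2×3.8 = 55.60 mm
I = π(d_o⁴ − d_i⁴)/64 = π(63.2⁴ − 55.60⁴)/64 = 3.140×10^5 mm⁴
I = 3.140×10^5 mm⁴ = 3.140×10^-7 m⁴
Effective length L_e = K·L = 2 × 6.86 = 13.72 m
P_cr = π²EI / L_e² = π² × 96.6×10⁹ × 3.140×10^-7 / 13.72² = 1.591×10^3 N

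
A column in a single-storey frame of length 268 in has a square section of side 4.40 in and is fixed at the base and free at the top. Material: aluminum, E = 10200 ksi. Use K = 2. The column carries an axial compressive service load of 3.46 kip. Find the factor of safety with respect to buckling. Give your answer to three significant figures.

I = a⁴/12 = 4.40⁴/12 = 31.23 in⁴
Effective length L_e = K·L = 2 × 268 = 536.0 in
P_cr = π²EI / L_e² = π² × 10200×10³ × 31.23 / 536.0² = 1.094×10^4 lb
Factor of safety n = P_cr / P = 10.945 / 3.46 = 3.16

n ≈ 3.16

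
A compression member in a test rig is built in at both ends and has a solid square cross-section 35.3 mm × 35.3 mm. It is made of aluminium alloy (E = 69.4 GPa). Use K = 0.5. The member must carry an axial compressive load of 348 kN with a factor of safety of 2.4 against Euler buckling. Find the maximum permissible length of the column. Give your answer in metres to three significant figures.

L_max ≈ 0.652 m

I = a⁴/12 = 35.3⁴/12 = 1.294×10^5 mm⁴
I = 1.294×10^-7 m⁴
Required critical load P_cr = n·P = 2.4 × 348 = 835.2 kN = 8.352×10^5 N
From P_cr = π²EI/(K·L)²:  L = (1/K)·√(π²EI/P_cr) = (1/0.5)·√(π²×6.94×10^10×1.294×10^-7/8.352×10^5)
L = 0.652 m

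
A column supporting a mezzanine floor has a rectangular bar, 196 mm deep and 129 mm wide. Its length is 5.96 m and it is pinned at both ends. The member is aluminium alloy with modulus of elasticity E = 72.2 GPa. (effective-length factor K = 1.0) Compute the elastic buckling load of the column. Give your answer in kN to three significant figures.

Buckling occurs about the weak axis: I_min = h·b³/12 with b = 129 mm (the shorter side).
I_min = 196×129³/12 = 3.506×10^7 mm⁴
I = 3.506×10^7 mm⁴ = 3.506×10^-5 m⁴
Effective length L_e = K·L = 1 × 5.96 = 5.960 m
P_cr = π²EI / L_e² = π² × 72.2×10⁹ × 3.506×10^-5 / 5.960² = 7.034×10^5 N

P_cr ≈ 703 kN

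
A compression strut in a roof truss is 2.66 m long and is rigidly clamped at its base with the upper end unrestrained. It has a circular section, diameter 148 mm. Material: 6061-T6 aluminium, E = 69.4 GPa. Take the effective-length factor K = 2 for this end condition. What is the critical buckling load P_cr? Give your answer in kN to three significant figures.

I = πd⁴/64 = π×148⁴/64 = 2.355×10^7 mm⁴
I = 2.355×10^7 mm⁴ = 2.355×10^-5 m⁴
Effective length L_e = K·L = 2 × 2.66 = 5.320 m
P_cr = π²EI / L_e² = π² × 69.4×10⁹ × 2.355×10^-5 / 5.320² = 5.700×10^5 N

P_cr ≈ 570 kN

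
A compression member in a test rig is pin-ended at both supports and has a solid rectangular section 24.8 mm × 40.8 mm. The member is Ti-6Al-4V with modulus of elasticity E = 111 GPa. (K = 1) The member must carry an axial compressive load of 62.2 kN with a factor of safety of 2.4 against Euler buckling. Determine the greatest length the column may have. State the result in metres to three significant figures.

Buckling occurs about the weak axis: I_min = h·b³/12 with b = 24.8 mm (the shorter side).
I_min = 40.8×24.8³/12 = 5.186×10^4 mm⁴
I = 5.186×10^-8 m⁴
Required critical load P_cr = n·P = 2.4 × 62.2 = 149.3 kN = 1.493×10^5 N
From P_cr = π²EI/(K·L)²:  L = (1/K)·√(π²EI/P_cr) = (1/1)·√(π²×1.11×10^11×5.186×10^-8/1.493×10^5)
L = 0.617 m

L_max ≈ 0.617 m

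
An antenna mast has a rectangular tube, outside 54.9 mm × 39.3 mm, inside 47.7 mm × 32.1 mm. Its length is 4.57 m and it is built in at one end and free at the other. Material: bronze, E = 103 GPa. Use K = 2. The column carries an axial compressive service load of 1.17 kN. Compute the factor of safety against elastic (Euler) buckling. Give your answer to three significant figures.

Weak-axis I_min = (h_o·b_o³ − h_i·b_i³)/12 with b_o = 39.3, b_i = 32.10 mm (shorter outer/inner sides).
I_min = (54.9×39.3³ − 47.70×32.10³)/12 = 1.462×10^5 mm⁴
I = 1.462×10^5 mm⁴ = 1.462×10^-7 m⁴
Effective length L_e = K·L = 2 × 4.57 = 9.140 m
P_cr = π²EI / L_e² = π² × 103×10⁹ × 1.462×10^-7 / 9.140² = 1.779×10^3 N
Factor of safety n = P_cr / P = 1.7793 / 1.17 = 1.52

n ≈ 1.52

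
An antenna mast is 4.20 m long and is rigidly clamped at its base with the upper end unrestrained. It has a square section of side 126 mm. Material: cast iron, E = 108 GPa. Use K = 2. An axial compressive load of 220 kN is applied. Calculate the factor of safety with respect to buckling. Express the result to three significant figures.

I = a⁴/12 = 126⁴/12 = 2.100×10^7 mm⁴
I = 2.100×10^7 mm⁴ = 2.100×10^-5 m⁴
Effective length L_e = K·L = 2 × 4.20 = 8.400 m
P_cr = π²EI / L_e² = π² × 108×10⁹ × 2.100×10^-5 / 8.400² = 3.173×10^5 N
Factor of safety n = P_cr / P = 317.30 / 220 = 1.44

n ≈ 1.44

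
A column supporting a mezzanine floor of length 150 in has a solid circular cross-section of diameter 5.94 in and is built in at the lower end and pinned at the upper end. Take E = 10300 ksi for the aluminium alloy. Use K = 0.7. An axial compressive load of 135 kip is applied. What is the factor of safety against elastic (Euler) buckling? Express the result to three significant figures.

n ≈ 4.17

I = πd⁴/64 = π×5.94⁴/64 = 61.11 in⁴
Effective length L_e = K·L = 0.7 × 150 = 105.0 in
P_cr = π²EI / L_e² = π² × 10300×10³ × 61.11 / 105.0² = 5.635×10^5 lb
Factor of safety n = P_cr / P = 563.47 / 135 = 4.17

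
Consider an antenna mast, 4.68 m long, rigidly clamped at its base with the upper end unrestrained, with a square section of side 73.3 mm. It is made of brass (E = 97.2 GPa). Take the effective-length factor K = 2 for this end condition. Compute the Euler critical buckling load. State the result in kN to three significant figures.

I = a⁴/12 = 73.3⁴/12 = 2.406×10^6 mm⁴
I = 2.406×10^6 mm⁴ = 2.406×10^-6 m⁴
Effective length L_e = K·L = 2 × 4.68 = 9.360 m
P_cr = π²EI / L_e² = π² × 97.2×10⁹ × 2.406×10^-6 / 9.360² = 2.634×10^4 N

P_cr ≈ 26.3 kN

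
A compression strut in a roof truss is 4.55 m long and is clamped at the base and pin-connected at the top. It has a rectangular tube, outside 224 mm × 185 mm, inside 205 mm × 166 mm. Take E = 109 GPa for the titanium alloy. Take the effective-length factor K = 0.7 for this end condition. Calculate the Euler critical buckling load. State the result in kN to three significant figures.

P_cr ≈ 4250 kN

Weak-axis I_min = (h_o·b_o³ − h_i·b_i³)/12 with b_o = 185, b_i = 166.0 mm (shorter outer/inner sides).
I_min = (224×185³ − 205.0×166.0³)/12 = 4.005×10^7 mm⁴
I = 4.005×10^7 mm⁴ = 4.005×10^-5 m⁴
Effective length L_e = K·L = 0.7 × 4.55 = 3.185 m
P_cr = π²EI / L_e² = π² × 109×10⁹ × 4.005×10^-5 / 3.185² = 4.247×10^6 N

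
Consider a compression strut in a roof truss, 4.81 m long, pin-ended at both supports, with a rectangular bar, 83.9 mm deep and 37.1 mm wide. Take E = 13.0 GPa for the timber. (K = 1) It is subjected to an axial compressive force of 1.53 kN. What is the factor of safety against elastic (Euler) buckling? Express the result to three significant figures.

Buckling occurs about the weak axis: I_min = h·b³/12 with b = 37.1 mm (the shorter side).
I_min = 83.9×37.1³/12 = 3.570×10^5 mm⁴
I = 3.570×10^5 mm⁴ = 3.570×10^-7 m⁴
Effective length L_e = K·L = 1 × 4.81 = 4.810 m
P_cr = π²EI / L_e² = π² × 13.0×10⁹ × 3.570×10^-7 / 4.810² = 1.980×10^3 N
Factor of safety n = P_cr / P = 1.9800 / 1.53 = 1.29

n ≈ 1.29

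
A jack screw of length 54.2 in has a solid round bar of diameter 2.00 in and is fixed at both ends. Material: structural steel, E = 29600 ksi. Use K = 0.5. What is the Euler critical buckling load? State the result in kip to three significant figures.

P_cr ≈ 312 kip

I = πd⁴/64 = π×2.00⁴/64 = 0.7854 in⁴
Effective length L_e = K·L = 0.5 × 54.2 = 27.10 in
P_cr = π²EI / L_e² = π² × 29600×10³ × 0.7854 / 27.10² = 3.124×10^5 lb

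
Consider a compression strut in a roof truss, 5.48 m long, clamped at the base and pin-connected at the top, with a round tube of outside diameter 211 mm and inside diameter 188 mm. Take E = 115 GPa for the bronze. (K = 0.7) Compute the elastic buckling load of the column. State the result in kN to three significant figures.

P_cr ≈ 2780 kN

d_o = 211 mm, d_i = 188 mm
I = π(d_o⁴ − d_i⁴)/64 = π(211⁴ − 188.0⁴)/64 = 3.598×10^7 mm⁴
I = 3.598×10^7 mm⁴ = 3.598×10^-5 m⁴
Effective length L_e = K·L = 0.7 × 5.48 = 3.836 m
P_cr = π²EI / L_e² = π² × 115×10⁹ × 3.598×10^-5 / 3.836² = 2.775×10^6 N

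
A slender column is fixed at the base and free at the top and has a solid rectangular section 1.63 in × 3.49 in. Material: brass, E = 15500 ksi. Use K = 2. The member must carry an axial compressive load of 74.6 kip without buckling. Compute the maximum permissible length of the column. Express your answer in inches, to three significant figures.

Buckling occurs about the weak axis: I_min = h·b³/12 with b = 1.63 in (the shorter side).
I_min = 3.49×1.63³/12 = 1.260 in⁴
At the buckling limit P_cr = P = 7.460×10^4 lb
From P_cr = π²EI/(K·L)²:  L = (1/K)·√(π²EI/P_cr) = (1/2)·√(π²×1.55×10^7×1.260/7.460×10^4)
L = 25.4 in

L_max ≈ 25.4 in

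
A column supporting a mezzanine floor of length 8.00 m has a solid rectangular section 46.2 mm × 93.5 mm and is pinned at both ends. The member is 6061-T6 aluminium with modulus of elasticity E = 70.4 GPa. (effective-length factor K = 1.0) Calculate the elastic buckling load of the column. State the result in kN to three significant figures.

Buckling occurs about the weak axis: I_min = h·b³/12 with b = 46.2 mm (the shorter side).
I_min = 93.5×46.2³/12 = 7.683×10^5 mm⁴
I = 7.683×10^5 mm⁴ = 7.683×10^-7 m⁴
Effective length L_e = K·L = 1 × 8.00 = 8.000 m
P_cr = π²EI / L_e² = π² × 70.4×10⁹ × 7.683×10^-7 / 8.000² = 8.342×10^3 N

P_cr ≈ 8.34 kN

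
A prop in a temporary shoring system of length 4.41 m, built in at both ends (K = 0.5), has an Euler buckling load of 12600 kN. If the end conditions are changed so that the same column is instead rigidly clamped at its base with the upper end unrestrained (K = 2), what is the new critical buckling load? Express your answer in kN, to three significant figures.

P_cr ∝ 1/K², so P_cr,new = P_cr,old × (K_old/K_new)² = 12600 × (0.5/2)²
= 12600 × 0.06250 = 788 kN

P_cr ≈ 788 kN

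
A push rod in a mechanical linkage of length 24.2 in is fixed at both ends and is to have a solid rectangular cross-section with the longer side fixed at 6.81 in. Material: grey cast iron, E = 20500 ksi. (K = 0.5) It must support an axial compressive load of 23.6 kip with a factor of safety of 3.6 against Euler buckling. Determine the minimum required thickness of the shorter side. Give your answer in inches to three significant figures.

Required P_cr = n·P = 3.6 × 23.6 = 84.96 kip
L_e = K·L = 0.5 × 24.2 = 12.10 in
Required I = P_cr·L_e²/(π²E) = 8.496×10^4 × 12.10² / (π² × 2.05×10^7) = 6.148×10^-2 in⁴
Rectangle, weak axis: I_min = h·b³/12 with h = 6.81 in fixed  ⇒  b = (12I/h)^(1/3) = 0.477 in

b ≈ 0.477 in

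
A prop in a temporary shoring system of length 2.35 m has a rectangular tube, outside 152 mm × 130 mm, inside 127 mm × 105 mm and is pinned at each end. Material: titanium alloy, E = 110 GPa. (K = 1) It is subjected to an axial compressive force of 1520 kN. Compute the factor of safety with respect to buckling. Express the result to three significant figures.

Weak-axis I_min = (h_o·b_o³ − h_i·b_i³)/12 with b_o = 130, b_i = 105.0 mm (shorter outer/inner sides).
I_min = (152×130³ − 127.0×105.0³)/12 = 1.558×10^7 mm⁴
I = 1.558×10^7 mm⁴ = 1.558×10^-5 m⁴
Effective length L_e = K·L = 1 × 2.35 = 2.350 m
P_cr = π²EI / L_e² = π² × 110×10⁹ × 1.558×10^-5 / 2.350² = 3.062×10^6 N
Factor of safety n = P_cr / P = 3062.3 / 1520 = 2.01

n ≈ 2.01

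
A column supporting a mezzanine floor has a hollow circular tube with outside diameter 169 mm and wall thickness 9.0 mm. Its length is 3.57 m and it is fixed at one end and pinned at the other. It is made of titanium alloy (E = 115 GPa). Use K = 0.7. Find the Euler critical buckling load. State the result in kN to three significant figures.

Inner diameter d_i = 169 − 2×9.0 = 151.0 mm
I = π(d_o⁴ − d_i⁴)/64 = π(169⁴ − 151.0⁴)/64 = 1.452×10^7 mm⁴
I = 1.452×10^7 mm⁴ = 1.452×10^-5 m⁴
Effective length L_e = K·L = 0.7 × 3.57 = 2.499 m
P_cr = π²EI / L_e² = π² × 115×10⁹ × 1.452×10^-5 / 2.499² = 2.639×10^6 N

P_cr ≈ 2640 kN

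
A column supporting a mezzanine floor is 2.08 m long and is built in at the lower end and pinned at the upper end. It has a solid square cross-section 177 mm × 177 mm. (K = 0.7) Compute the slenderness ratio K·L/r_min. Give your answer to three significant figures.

For a square r = a/√12 = 177/√12 = 51.10 mm
L_e = K·L = 0.7 × 2.08 m = 1.456 m = 1456.0 mm
λ = L_e / r_min = 1456.0 / 51.10 = 28.5

λ ≈ 28.5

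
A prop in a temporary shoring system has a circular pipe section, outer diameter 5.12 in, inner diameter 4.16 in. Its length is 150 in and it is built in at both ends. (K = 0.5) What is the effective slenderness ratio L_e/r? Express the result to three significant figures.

d_o = 5.12 in, d_i = 4.16 in
I = π(d_o⁴ − d_i⁴)/64 = π(5.12⁴ − 4.160⁴)/64 = 19.03 in⁴
A = 6.997 in²;  r_min = √(I/A) = √(19.03/6.997) = 1.649 in
L_e = K·L = 0.5 × 150 = 75.00 in
λ = L_e / r_min = 75.000 / 1.649 = 45.5

λ ≈ 45.5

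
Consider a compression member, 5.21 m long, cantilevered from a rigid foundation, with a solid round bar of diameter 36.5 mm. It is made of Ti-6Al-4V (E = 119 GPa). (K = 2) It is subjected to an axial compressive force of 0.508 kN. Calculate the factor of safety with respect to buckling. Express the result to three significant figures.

n ≈ 1.86

I = πd⁴/64 = π×36.5⁴/64 = 8.712×10^4 mm⁴
I = 8.712×10^4 mm⁴ = 8.712×10^-8 m⁴
Effective length L_e = K·L = 2 × 5.21 = 10.42 m
P_cr = π²EI / L_e² = π² × 119×10⁹ × 8.712×10^-8 / 10.42² = 942.4 N
Factor of safety n = P_cr / P = 0.94244 / 0.508 = 1.86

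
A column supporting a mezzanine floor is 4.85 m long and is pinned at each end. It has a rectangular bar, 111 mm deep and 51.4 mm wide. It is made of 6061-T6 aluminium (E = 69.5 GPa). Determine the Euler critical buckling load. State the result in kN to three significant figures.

Buckling occurs about the weak axis: I_min = h·b³/12 with b = 51.4 mm (the shorter side).
I_min = 111×51.4³/12 = 1.256×10^6 mm⁴
I = 1.256×10^6 mm⁴ = 1.256×10^-6 m⁴
Effective length L_e = K·L = 1 × 4.85 = 4.850 m
P_cr = π²EI / L_e² = π² × 69.5×10⁹ × 1.256×10^-6 / 4.850² = 3.663×10^4 N

P_cr ≈ 36.6 kN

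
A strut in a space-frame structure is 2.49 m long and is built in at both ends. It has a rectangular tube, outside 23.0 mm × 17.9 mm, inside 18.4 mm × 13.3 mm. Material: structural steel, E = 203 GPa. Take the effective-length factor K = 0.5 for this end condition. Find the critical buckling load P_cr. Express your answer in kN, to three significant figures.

Weak-axis I_min = (h_o·b_o³ − h_i·b_i³)/12 with b_o = 17.9, b_i = 13.30 mm (shorter outer/inner sides).
I_min = (23.0×17.9³ − 18.40×13.30³)/12 = 7.385×10^3 mm⁴
I = 7.385×10^3 mm⁴ = 7.385×10^-9 m⁴
Effective length L_e = K·L = 0.5 × 2.49 = 1.245 m
P_cr = π²EI / L_e² = π² × 203×10⁹ × 7.385×10^-9 / 1.245² = 9.546×10^3 N

P_cr ≈ 9.55 kN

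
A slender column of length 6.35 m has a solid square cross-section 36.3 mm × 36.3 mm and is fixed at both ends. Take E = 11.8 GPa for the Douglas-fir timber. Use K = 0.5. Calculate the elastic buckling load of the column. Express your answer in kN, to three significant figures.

P_cr ≈ 1.67 kN

I = a⁴/12 = 36.3⁴/12 = 1.447×10^5 mm⁴
I = 1.447×10^5 mm⁴ = 1.447×10^-7 m⁴
Effective length L_e = K·L = 0.5 × 6.35 = 3.175 m
P_cr = π²EI / L_e² = π² × 11.8×10⁹ × 1.447×10^-7 / 3.175² = 1.672×10^3 N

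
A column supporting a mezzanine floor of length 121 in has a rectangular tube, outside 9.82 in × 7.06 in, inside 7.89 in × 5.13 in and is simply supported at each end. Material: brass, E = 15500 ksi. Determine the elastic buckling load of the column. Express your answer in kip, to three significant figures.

P_cr ≈ 2080 kip

Weak-axis I_min = (h_o·b_o³ − h_i·b_i³)/12 with b_o = 7.06, b_i = 5.130 in (shorter outer/inner sides).
I_min = (9.82×7.06³ − 7.890×5.130³)/12 = 199.2 in⁴
Effective length L_e = K·L = 1 × 121 = 121.0 in
P_cr = π²EI / L_e² = π² × 15500×10³ × 199.2 / 121.0² = 2.081×10^6 lb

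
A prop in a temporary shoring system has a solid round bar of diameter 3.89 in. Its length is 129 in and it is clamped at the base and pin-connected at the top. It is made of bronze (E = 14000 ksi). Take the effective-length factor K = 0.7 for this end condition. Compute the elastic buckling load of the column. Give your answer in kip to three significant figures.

P_cr ≈ 190 kip

I = πd⁴/64 = π×3.89⁴/64 = 11.24 in⁴
Effective length L_e = K·L = 0.7 × 129 = 90.30 in
P_cr = π²EI / L_e² = π² × 14000×10³ × 11.24 / 90.30² = 1.905×10^5 lb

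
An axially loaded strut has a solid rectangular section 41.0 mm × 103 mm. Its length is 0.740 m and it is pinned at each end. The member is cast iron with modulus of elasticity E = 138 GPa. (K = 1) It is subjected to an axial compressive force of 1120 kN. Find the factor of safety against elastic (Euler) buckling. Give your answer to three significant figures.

n ≈ 1.31

Buckling occurs about the weak axis: I_min = h·b³/12 with b = 41.0 mm (the shorter side).
I_min = 103×41.0³/12 = 5.916×10^5 mm⁴
I = 5.916×10^5 mm⁴ = 5.916×10^-7 m⁴
Effective length L_e = K·L = 1 × 0.740 = 0.7400 m
P_cr = π²EI / L_e² = π² × 138×10⁹ × 5.916×10^-7 / 0.7400² = 1.471×10^6 N
Factor of safety n = P_cr / P = 1471.4 / 1120 = 1.31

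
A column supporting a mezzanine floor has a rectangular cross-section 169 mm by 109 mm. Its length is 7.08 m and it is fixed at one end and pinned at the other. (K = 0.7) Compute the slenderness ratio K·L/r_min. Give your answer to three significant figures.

Buckling occurs about the weak axis: I_min = h·b³/12 with b = 109 mm (the shorter side).
I_min = 169×109³/12 = 1.824×10^7 mm⁴
A = 1.842×10^4 mm²;  r_min = √(I/A) = √(1.824×10^7/1.842×10^4) = 31.47 mm
L_e = K·L = 0.7 × 7.08 m = 4.956 m = 4956.0 mm
λ = L_e / r_min = 4956.0 / 31.47 = 158

λ ≈ 158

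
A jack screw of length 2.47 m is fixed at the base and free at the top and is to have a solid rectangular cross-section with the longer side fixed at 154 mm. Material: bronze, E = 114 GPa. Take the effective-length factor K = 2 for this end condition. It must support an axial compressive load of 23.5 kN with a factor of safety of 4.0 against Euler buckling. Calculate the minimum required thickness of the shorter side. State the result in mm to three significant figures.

Required P_cr = n·P = 4.0 × 23.5 = 94.00 kN
L_e = K·L = 2 × 2.47 = 4.940 m
Required I = P_cr·L_e²/(π²E) = 9.400×10^4 × 4.940² / (π² × 1.14×10^11) = 2.039×10^-6 m⁴
I_req = 2.039×10^6 mm⁴
Rectangle, weak axis: I_min = h·b³/12 with h = 154 mm fixed  ⇒  b = (12I/h)^(1/3) = 54.2 mm

b ≈ 54.2 mm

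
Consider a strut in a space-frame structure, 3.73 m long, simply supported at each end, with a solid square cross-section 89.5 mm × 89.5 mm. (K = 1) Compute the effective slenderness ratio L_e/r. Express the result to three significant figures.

For a square r = a/√12 = 89.5/√12 = 25.84 mm
L_e = K·L = 1 × 3.73 m = 3.730 m = 3730.0 mm
λ = L_e / r_min = 3730.0 / 25.84 = 144

λ ≈ 144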